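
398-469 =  - 71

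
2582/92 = 1291/46 = 28.07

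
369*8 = 2952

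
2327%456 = 47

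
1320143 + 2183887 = 3504030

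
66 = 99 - 33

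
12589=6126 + 6463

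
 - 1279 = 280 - 1559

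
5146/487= 10 + 276/487  =  10.57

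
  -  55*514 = -28270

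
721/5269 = 721/5269= 0.14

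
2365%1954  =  411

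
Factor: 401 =401^1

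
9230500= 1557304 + 7673196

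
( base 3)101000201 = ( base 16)1C8D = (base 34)6AX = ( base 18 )14A1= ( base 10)7309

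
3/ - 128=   -  3/128 = -0.02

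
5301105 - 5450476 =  - 149371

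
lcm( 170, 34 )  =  170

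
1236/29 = 1236/29 = 42.62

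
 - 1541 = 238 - 1779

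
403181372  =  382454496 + 20726876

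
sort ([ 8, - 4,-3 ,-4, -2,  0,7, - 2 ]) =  [ -4  , - 4, - 3, - 2,-2 , 0, 7 , 8] 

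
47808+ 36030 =83838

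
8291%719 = 382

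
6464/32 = 202 = 202.00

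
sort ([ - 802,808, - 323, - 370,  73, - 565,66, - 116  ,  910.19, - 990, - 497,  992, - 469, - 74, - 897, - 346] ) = [ - 990, - 897, - 802,-565, - 497, - 469, - 370, -346, - 323,-116,-74, 66,73,808,910.19, 992]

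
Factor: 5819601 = 3^1*1939867^1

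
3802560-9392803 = -5590243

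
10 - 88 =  - 78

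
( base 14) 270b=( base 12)3b87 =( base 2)1101011010111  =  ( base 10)6871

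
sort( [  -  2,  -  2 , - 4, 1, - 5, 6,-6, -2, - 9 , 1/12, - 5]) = [ - 9, - 6,  -  5,-5, - 4, - 2, - 2,  -  2,1/12, 1,6] 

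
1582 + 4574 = 6156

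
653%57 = 26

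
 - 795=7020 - 7815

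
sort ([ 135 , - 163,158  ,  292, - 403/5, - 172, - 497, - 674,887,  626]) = [ - 674, - 497, - 172, - 163, - 403/5, 135, 158, 292, 626, 887]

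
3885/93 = 1295/31=41.77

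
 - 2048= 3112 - 5160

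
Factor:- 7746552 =-2^3  *3^2*11^1*9781^1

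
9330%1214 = 832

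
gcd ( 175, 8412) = 1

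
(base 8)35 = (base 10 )29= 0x1D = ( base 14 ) 21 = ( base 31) T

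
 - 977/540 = -977/540 = - 1.81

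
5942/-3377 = -2+812/3377 = - 1.76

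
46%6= 4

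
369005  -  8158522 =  - 7789517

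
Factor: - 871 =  - 13^1 *67^1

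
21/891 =7/297 =0.02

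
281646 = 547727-266081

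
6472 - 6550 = -78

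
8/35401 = 8/35401= 0.00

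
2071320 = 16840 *123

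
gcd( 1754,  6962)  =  2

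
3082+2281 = 5363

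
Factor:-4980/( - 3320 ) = 3/2 = 2^(-1)*3^1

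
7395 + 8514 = 15909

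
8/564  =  2/141  =  0.01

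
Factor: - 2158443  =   - 3^2*7^1*34261^1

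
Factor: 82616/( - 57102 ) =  - 41308/28551 = - 2^2*3^ ( - 1) *23^1 * 31^( - 1 )*307^ (-1 )  *449^1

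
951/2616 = 317/872 = 0.36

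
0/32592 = 0 = 0.00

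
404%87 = 56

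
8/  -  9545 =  - 8/9545 = - 0.00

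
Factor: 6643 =7^1*13^1*73^1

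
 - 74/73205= -1 + 73131/73205= - 0.00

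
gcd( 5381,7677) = 1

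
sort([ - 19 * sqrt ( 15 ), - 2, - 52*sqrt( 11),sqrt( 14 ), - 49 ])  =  [ - 52*sqrt( 11 ), - 19*sqrt(15), - 49, - 2 , sqrt (14 )]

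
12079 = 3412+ 8667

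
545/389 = 545/389 =1.40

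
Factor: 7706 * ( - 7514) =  - 57902884 = - 2^2*13^1 * 17^2*3853^1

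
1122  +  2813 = 3935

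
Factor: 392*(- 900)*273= - 96314400 = - 2^5*3^3*5^2  *7^3*13^1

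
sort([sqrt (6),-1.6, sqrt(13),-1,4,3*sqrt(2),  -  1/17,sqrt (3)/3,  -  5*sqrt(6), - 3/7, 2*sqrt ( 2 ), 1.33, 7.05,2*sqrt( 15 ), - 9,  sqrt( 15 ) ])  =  [ - 5*  sqrt( 6) , - 9, - 1.6, - 1,-3/7, - 1/17, sqrt(3)/3,1.33,sqrt(6),2*sqrt( 2),sqrt ( 13),sqrt(15),  4, 3*sqrt (2),7.05, 2*sqrt(15)]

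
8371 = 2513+5858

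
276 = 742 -466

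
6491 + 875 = 7366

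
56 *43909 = 2458904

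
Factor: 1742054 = 2^1*871027^1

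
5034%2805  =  2229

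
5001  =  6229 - 1228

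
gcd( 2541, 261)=3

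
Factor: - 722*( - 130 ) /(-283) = -93860/283 =-  2^2*5^1*13^1*19^2*283^(-1) 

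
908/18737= 908/18737=   0.05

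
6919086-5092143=1826943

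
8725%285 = 175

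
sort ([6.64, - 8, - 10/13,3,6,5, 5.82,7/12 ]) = [ - 8, - 10/13,7/12,3,5 , 5.82,6,6.64]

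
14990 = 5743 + 9247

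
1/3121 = 1/3121  =  0.00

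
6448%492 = 52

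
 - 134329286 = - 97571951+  - 36757335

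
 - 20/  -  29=20/29 = 0.69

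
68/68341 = 68/68341 = 0.00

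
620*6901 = 4278620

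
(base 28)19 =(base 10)37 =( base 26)1B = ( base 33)14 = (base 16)25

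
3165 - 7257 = -4092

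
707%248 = 211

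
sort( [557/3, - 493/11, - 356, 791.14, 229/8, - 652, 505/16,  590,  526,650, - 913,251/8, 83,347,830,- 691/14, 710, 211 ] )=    [ - 913 , - 652,  -  356, - 691/14, - 493/11, 229/8, 251/8 , 505/16, 83, 557/3,211, 347,526,590, 650, 710, 791.14, 830 ]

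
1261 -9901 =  - 8640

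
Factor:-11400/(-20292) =2^1 * 5^2 * 89^(  -  1) = 50/89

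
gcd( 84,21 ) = 21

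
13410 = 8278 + 5132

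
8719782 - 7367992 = 1351790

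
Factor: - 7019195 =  - 5^1* 137^1*10247^1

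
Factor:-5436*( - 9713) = 52799868 = 2^2*3^2 * 11^1 * 151^1*883^1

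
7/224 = 1/32 = 0.03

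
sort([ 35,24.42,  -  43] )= [ - 43, 24.42,35] 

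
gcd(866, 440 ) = 2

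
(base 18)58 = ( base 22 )4A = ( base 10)98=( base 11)8a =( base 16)62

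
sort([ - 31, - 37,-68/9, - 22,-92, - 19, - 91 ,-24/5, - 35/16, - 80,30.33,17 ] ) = [ - 92, - 91,- 80, - 37, - 31, - 22, - 19, - 68/9, - 24/5, - 35/16, 17,30.33] 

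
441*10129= 4466889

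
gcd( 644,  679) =7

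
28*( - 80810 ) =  - 2262680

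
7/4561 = 7/4561= 0.00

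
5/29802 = 5/29802  =  0.00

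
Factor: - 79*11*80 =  - 69520 = - 2^4 * 5^1*11^1*79^1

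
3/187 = 3/187 = 0.02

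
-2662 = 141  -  2803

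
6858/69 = 99 + 9/23 = 99.39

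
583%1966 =583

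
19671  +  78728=98399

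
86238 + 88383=174621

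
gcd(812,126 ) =14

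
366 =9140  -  8774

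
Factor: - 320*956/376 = -2^5*5^1 * 47^( - 1)*239^1  =  - 38240/47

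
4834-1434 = 3400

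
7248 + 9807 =17055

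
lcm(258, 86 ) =258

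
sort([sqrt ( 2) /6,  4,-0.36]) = [ - 0.36, sqrt( 2)/6, 4 ] 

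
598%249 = 100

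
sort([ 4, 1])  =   [ 1,  4 ]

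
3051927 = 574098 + 2477829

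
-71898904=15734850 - 87633754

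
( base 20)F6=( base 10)306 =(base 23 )D7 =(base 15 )156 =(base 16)132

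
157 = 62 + 95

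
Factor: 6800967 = 3^2*755663^1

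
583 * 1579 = 920557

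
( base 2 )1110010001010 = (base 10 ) 7306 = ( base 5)213211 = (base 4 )1302022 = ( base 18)149g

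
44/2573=44/2573 = 0.02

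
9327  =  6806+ 2521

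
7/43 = 7/43 = 0.16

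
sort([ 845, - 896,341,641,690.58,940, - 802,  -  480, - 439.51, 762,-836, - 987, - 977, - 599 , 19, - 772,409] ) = [ - 987, - 977,  -  896,  -  836, - 802,-772, - 599, - 480,  -  439.51,19,341,409, 641,690.58,762, 845,940] 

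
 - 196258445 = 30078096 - 226336541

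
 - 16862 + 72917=56055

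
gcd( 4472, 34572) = 172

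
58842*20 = 1176840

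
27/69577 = 27/69577= 0.00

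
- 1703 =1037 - 2740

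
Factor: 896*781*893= 624899968 = 2^7*7^1*11^1*19^1*47^1*71^1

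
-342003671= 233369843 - 575373514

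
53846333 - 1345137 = 52501196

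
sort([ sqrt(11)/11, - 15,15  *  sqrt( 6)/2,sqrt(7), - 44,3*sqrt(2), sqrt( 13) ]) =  [ -44, - 15, sqrt( 11)/11,sqrt( 7 ),sqrt(13),3* sqrt(2),15*sqrt( 6 )/2 ]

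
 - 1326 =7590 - 8916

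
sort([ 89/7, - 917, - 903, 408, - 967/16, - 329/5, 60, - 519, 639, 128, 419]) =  [ - 917, - 903, - 519, - 329/5, - 967/16, 89/7 , 60, 128, 408, 419, 639]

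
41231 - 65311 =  - 24080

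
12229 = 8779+3450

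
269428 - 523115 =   -  253687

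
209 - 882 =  - 673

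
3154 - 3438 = - 284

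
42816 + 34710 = 77526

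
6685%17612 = 6685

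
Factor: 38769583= 487^1*79609^1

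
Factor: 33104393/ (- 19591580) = -2^(  -  2)*5^ ( - 1)*7^1* 523^( - 1 )*1873^( - 1 )*4729199^1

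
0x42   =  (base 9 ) 73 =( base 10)66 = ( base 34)1W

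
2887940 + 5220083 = 8108023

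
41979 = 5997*7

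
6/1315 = 6/1315 = 0.00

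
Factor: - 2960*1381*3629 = -14834481040 = - 2^4 * 5^1*19^1*37^1*191^1*1381^1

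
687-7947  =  -7260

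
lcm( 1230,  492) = 2460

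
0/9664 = 0  =  0.00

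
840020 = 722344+117676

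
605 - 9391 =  - 8786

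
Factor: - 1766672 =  - 2^4*109^1*1013^1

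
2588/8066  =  1294/4033 = 0.32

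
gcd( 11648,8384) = 64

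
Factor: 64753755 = 3^1* 5^1 *11^2*35677^1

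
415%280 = 135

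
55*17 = 935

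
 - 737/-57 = 12 + 53/57 = 12.93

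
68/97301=68/97301= 0.00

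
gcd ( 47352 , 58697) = 1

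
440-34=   406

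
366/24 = 15 + 1/4 = 15.25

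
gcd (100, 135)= 5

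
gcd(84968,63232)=1976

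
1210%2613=1210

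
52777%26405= 26372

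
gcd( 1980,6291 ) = 9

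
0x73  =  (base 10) 115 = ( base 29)3S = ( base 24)4J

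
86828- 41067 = 45761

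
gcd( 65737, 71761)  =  1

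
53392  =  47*1136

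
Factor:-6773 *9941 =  - 67330393 = - 13^1*521^1*9941^1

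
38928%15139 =8650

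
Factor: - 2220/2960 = -2^( - 2 )*3^1= - 3/4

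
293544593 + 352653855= 646198448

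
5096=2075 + 3021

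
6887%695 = 632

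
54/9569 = 54/9569 = 0.01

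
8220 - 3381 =4839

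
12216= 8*1527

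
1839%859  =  121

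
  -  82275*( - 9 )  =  740475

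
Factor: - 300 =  - 2^2 * 3^1 * 5^2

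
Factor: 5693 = 5693^1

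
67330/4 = 33665/2 = 16832.50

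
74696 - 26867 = 47829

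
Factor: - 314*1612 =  - 2^3 *13^1 *31^1*157^1 = - 506168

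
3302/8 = 1651/4= 412.75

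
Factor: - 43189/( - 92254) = 2^ ( - 1)*193^( - 1)*239^( - 1)*43189^1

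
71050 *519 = 36874950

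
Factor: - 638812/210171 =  - 2^2*3^(-1)*13^( - 1)*17^(  -  1) * 29^1 * 317^( - 1) * 5507^1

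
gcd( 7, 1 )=1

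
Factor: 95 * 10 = 950 = 2^1*5^2 * 19^1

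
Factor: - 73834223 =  - 73834223^1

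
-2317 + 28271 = 25954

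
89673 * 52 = 4662996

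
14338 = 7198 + 7140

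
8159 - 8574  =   -415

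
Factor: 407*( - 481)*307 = - 60100469 = - 11^1*13^1*37^2*307^1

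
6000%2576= 848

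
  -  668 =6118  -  6786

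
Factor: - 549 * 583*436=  - 139549212 = -2^2*3^2*11^1*53^1*61^1*109^1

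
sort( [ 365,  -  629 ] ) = [ - 629,365]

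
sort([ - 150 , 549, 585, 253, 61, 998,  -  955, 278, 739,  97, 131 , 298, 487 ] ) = [ - 955 , - 150,  61, 97, 131, 253, 278, 298, 487,549,  585, 739,998 ] 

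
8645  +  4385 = 13030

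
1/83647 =1/83647 = 0.00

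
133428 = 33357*4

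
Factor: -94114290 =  - 2^1*3^1*5^1*3137143^1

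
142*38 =5396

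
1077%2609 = 1077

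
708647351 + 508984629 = 1217631980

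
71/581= 71/581= 0.12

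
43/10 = 43/10 = 4.30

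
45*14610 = 657450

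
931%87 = 61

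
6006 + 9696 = 15702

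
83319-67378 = 15941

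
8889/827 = 8889/827 = 10.75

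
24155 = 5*4831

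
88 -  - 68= 156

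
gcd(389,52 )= 1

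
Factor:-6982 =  - 2^1*3491^1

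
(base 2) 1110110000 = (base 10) 944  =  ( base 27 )17q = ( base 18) 2G8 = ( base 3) 1021222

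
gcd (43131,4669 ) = 1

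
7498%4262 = 3236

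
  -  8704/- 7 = 8704/7 = 1243.43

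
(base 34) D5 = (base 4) 12333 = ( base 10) 447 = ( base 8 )677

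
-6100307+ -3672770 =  - 9773077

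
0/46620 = 0 = 0.00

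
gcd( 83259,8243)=1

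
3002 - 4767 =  - 1765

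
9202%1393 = 844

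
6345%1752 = 1089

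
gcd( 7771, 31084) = 7771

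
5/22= 5/22= 0.23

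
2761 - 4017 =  - 1256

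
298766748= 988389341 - 689622593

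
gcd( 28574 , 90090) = 182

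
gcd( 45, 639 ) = 9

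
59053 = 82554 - 23501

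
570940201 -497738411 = 73201790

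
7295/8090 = 1459/1618 = 0.90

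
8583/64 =8583/64 =134.11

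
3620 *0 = 0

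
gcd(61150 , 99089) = 1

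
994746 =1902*523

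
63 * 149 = 9387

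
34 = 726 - 692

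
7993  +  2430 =10423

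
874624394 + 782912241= 1657536635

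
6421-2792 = 3629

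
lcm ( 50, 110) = 550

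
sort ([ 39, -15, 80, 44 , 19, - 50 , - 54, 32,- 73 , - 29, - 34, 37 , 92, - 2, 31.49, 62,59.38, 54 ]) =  [ - 73, - 54,-50, - 34, - 29,-15, - 2, 19, 31.49, 32, 37, 39,44, 54, 59.38, 62,80, 92 ]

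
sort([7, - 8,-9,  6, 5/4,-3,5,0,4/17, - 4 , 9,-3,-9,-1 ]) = [ - 9,-9, - 8,-4, - 3 , - 3,-1, 0,  4/17,5/4, 5,6, 7,9] 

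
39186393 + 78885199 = 118071592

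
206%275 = 206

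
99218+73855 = 173073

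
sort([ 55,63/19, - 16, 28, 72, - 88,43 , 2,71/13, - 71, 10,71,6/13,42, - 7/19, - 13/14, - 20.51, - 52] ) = [ - 88, - 71, - 52 , - 20.51, - 16,  -  13/14, - 7/19, 6/13,  2, 63/19,71/13,10 , 28,42,43, 55,71,72]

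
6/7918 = 3/3959 = 0.00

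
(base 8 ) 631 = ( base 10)409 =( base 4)12121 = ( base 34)c1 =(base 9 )504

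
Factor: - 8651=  - 41^1 * 211^1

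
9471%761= 339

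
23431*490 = 11481190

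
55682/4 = 13920 + 1/2 = 13920.50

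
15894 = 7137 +8757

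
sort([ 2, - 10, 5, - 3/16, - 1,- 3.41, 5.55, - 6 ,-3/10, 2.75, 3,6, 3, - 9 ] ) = [ - 10, - 9, - 6,  -  3.41,-1, - 3/10, - 3/16,  2, 2.75, 3, 3,5, 5.55,6]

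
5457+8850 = 14307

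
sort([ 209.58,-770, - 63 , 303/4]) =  [-770,-63,303/4, 209.58]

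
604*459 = 277236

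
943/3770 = 943/3770 = 0.25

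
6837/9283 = 6837/9283 =0.74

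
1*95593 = 95593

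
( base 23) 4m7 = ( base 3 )10121101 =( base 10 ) 2629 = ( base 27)3GA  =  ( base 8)5105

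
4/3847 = 4/3847 = 0.00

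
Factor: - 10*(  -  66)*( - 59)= - 2^2*3^1 * 5^1  *11^1*59^1 = - 38940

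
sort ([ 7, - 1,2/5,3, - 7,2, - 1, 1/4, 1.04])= [ - 7, - 1,- 1, 1/4 , 2/5,1.04,2, 3, 7]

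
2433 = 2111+322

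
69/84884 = 69/84884 = 0.00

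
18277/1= 18277  =  18277.00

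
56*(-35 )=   -1960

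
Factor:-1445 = -5^1*17^2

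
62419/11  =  62419/11 = 5674.45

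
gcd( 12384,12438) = 18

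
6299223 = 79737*79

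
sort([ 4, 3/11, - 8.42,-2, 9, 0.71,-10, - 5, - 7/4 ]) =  [ - 10, - 8.42,  -  5, - 2, - 7/4,3/11, 0.71,4, 9]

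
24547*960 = 23565120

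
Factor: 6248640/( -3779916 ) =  -520720/314993=- 2^4*5^1*7^( - 1)*17^( - 1 )*23^1*283^1 * 2647^( - 1 ) 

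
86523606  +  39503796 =126027402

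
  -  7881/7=-1126 + 1/7= - 1125.86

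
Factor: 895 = 5^1 * 179^1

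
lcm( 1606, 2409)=4818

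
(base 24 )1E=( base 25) 1D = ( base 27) 1B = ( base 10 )38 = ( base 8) 46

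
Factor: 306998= 2^1*153499^1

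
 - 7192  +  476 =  - 6716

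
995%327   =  14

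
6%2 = 0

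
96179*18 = 1731222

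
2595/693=865/231 = 3.74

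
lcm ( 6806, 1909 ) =156538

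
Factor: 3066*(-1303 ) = - 2^1 *3^1*7^1*73^1*1303^1 = -3994998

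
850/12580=5/74= 0.07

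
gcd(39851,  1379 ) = 7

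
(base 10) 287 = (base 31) 98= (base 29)9Q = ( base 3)101122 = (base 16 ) 11F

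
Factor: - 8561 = - 7^1*1223^1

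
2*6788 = 13576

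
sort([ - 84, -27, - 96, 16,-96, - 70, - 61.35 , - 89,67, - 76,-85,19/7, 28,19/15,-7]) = [ - 96, - 96,-89, -85, - 84,-76, - 70, -61.35,-27,-7,19/15, 19/7,16, 28, 67 ]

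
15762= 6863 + 8899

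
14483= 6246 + 8237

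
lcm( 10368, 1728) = 10368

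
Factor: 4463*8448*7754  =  292352349696 = 2^9*3^1*11^1*3877^1*4463^1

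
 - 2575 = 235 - 2810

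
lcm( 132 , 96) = 1056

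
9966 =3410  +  6556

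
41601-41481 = 120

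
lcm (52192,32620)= 260960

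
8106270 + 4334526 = 12440796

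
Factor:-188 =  - 2^2*47^1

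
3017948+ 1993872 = 5011820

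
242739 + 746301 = 989040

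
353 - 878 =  - 525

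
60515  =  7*8645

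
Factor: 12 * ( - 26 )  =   -312 = -2^3*3^1*13^1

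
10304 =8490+1814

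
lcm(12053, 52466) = 891922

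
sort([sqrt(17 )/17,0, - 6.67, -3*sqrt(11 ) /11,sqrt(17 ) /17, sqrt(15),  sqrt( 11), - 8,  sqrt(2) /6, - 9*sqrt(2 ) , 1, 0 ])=[ - 9*sqrt( 2), - 8,-6.67, - 3 * sqrt(11 ) /11,0, 0, sqrt (2) /6, sqrt(17)/17, sqrt(17 ) /17, 1,sqrt(11), sqrt( 15 )]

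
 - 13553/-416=32 + 241/416 = 32.58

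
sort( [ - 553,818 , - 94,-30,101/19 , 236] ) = [ - 553, - 94, - 30,101/19,236,818 ] 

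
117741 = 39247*3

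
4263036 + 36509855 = 40772891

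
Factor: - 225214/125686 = -353/197= - 197^( - 1 )*353^1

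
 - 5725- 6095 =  -11820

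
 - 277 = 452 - 729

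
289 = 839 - 550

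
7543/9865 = 7543/9865 = 0.76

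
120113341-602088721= -481975380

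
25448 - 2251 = 23197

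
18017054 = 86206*209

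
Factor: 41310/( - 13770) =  - 3 =- 3^1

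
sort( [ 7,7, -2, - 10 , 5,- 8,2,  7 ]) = [-10, - 8,-2,2,5,  7, 7,7 ] 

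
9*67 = 603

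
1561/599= 2 + 363/599 = 2.61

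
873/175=873/175 = 4.99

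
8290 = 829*10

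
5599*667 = 3734533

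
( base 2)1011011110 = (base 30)OE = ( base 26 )126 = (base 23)18l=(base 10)734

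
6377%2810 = 757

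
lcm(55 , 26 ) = 1430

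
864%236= 156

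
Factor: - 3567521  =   - 1657^1*2153^1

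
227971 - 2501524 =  - 2273553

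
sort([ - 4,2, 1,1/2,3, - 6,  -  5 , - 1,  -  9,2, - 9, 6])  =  [ - 9,  -  9, - 6 ,- 5, - 4, - 1, 1/2, 1, 2, 2,3, 6]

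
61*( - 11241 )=-685701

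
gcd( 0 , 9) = 9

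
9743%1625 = 1618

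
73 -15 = 58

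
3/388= 3/388=0.01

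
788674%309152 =170370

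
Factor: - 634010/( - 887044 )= 2^( - 1)*5^1*13^1*211^( - 1)*1051^ ( - 1 )*4877^1 = 317005/443522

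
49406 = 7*7058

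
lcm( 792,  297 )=2376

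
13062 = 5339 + 7723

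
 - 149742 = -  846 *177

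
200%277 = 200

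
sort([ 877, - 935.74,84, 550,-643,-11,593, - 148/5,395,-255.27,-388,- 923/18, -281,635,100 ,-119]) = [ - 935.74, - 643, - 388, - 281, -255.27, - 119,- 923/18,  -  148/5,-11, 84, 100,  395,550, 593,635,  877] 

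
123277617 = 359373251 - 236095634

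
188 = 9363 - 9175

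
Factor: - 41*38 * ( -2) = 3116 = 2^2*19^1 * 41^1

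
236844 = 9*26316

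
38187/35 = 38187/35 = 1091.06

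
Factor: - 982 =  - 2^1*491^1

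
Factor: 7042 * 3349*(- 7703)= - 181664917574 = - 2^1*7^1*17^1*  197^1 * 503^1 * 7703^1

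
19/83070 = 19/83070 = 0.00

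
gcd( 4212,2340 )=468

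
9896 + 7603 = 17499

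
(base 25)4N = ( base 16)7b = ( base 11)102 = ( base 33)3O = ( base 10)123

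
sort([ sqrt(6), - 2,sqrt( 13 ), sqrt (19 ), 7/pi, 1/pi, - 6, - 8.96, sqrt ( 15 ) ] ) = [ - 8.96, - 6, - 2, 1/pi,  7/pi,sqrt( 6), sqrt(13 ),sqrt(15 ),sqrt( 19)]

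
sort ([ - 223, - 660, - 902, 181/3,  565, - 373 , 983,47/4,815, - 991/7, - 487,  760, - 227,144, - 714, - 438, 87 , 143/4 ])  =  [ - 902, - 714, - 660,  -  487, - 438, - 373, - 227,  -  223, - 991/7,  47/4,143/4 , 181/3,87, 144, 565, 760, 815,983] 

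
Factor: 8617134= 2^1*3^1*23^1*41^1*1523^1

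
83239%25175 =7714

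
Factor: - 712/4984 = -1/7 = - 7^(-1 )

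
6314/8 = 3157/4 = 789.25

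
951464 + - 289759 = 661705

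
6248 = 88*71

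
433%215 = 3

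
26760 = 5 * 5352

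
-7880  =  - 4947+-2933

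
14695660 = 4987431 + 9708229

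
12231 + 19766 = 31997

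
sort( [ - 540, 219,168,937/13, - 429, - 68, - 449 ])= [-540,- 449,  -  429,-68,937/13, 168,  219 ]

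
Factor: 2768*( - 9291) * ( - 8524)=219215867712  =  2^6*3^1*19^1*163^1 * 173^1*2131^1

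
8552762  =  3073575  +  5479187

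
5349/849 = 6 + 85/283 =6.30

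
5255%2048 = 1159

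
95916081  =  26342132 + 69573949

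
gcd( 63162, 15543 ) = 99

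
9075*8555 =77636625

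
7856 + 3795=11651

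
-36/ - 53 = 36/53=   0.68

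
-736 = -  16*46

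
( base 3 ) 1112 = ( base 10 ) 41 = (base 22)1j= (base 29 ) 1C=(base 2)101001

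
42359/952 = 42359/952 = 44.49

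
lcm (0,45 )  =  0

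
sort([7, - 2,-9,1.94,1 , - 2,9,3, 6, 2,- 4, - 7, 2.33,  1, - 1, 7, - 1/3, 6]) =[ - 9,  -  7, - 4,  -  2, - 2,-1, - 1/3, 1, 1, 1.94,  2, 2.33, 3,6,6, 7, 7,9 ] 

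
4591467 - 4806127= - 214660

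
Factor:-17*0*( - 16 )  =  0 = 0^1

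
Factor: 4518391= 4518391^1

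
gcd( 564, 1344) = 12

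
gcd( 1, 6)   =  1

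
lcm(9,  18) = 18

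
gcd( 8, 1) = 1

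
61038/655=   93 + 123/655 = 93.19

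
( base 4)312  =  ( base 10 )54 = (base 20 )2E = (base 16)36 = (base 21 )2c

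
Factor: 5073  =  3^1*19^1 *89^1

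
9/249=3/83 = 0.04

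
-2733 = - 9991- - 7258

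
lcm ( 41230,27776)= 2638720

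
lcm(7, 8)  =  56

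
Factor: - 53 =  - 53^1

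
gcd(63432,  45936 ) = 72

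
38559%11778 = 3225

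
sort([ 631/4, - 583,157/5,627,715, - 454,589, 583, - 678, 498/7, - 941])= [ - 941,-678, - 583, - 454,157/5,498/7, 631/4, 583 , 589,627,715 ]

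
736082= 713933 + 22149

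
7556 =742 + 6814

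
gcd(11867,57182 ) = 1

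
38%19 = 0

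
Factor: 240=2^4*3^1*5^1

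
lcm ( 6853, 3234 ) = 287826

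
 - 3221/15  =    -  3221/15 = - 214.73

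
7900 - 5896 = 2004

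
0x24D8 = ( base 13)43A7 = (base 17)1FAE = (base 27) CP9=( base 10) 9432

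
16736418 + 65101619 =81838037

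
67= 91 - 24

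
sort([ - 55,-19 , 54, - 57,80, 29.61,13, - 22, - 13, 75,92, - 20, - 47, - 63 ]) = [ - 63,-57, - 55, - 47, - 22, - 20,- 19,-13,13, 29.61,54, 75,80,92]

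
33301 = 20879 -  - 12422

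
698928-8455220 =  - 7756292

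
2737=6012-3275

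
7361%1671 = 677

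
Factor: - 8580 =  -2^2*3^1*5^1*11^1*13^1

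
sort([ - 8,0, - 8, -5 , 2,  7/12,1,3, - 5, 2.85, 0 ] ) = [-8, - 8, - 5, - 5,  0,0, 7/12, 1, 2,2.85, 3] 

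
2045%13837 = 2045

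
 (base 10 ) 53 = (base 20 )2D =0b110101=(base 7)104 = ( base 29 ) 1o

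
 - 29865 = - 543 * 55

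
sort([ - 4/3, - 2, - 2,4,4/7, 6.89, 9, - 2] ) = [ - 2 ,  -  2, - 2, - 4/3, 4/7, 4, 6.89,9] 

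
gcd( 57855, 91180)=5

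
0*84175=0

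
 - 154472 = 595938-750410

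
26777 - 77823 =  - 51046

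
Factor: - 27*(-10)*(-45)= - 12150 = - 2^1*3^5*5^2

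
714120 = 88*8115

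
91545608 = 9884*9262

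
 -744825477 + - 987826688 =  - 1732652165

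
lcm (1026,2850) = 25650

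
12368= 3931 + 8437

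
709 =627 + 82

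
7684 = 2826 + 4858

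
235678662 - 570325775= - 334647113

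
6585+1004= 7589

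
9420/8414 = 4710/4207 = 1.12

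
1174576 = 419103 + 755473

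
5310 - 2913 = 2397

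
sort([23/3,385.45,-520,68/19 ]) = [ - 520,68/19,23/3 , 385.45 ] 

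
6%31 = 6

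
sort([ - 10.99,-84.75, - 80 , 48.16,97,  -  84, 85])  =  [ - 84.75, - 84,-80, - 10.99, 48.16,  85,97]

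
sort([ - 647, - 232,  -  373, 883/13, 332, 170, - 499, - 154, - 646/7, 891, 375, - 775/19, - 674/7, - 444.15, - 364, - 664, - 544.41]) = [ - 664, - 647,-544.41, - 499, - 444.15 ,  -  373, - 364,-232, - 154, - 674/7, - 646/7, - 775/19, 883/13, 170, 332 , 375,891 ]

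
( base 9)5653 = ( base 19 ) BAI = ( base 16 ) 1053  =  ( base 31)4ap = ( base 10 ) 4179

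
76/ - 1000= - 19/250 = - 0.08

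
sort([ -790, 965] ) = [ - 790,965 ] 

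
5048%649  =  505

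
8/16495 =8/16495 = 0.00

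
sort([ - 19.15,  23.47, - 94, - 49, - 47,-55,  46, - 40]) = [ - 94, - 55, - 49, - 47, - 40, - 19.15,23.47, 46]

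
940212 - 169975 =770237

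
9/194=9/194 = 0.05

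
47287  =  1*47287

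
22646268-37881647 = -15235379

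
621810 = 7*88830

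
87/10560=29/3520 = 0.01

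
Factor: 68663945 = 5^1*  7^2*47^1*67^1*89^1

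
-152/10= -76/5 = - 15.20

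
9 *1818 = 16362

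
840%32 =8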